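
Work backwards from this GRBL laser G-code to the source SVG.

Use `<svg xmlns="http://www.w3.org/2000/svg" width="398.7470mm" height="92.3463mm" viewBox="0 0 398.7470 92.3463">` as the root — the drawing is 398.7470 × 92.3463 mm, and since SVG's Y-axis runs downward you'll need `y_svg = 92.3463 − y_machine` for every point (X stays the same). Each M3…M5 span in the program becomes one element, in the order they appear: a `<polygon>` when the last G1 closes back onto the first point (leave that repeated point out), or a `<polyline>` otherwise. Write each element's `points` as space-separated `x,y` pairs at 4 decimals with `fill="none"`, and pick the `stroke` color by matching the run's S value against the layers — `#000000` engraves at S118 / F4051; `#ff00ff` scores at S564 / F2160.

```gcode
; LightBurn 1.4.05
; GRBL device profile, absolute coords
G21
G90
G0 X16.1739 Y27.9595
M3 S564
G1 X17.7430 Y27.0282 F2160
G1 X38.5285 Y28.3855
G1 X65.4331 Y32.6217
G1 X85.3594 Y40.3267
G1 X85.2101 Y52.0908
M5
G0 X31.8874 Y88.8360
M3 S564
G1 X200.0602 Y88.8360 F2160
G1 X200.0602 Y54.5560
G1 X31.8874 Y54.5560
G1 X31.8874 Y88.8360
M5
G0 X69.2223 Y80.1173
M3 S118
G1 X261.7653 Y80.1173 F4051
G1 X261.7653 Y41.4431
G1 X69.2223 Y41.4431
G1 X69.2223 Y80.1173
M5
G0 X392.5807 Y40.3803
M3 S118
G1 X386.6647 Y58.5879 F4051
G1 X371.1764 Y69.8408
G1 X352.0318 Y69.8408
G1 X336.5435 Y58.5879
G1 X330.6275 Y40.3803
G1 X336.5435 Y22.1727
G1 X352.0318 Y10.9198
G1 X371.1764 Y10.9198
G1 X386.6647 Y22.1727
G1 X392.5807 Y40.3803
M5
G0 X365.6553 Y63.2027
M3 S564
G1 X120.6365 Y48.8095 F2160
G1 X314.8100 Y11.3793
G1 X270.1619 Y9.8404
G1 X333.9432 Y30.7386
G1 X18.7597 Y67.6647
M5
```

<svg xmlns="http://www.w3.org/2000/svg" width="398.7470mm" height="92.3463mm" viewBox="0 0 398.7470 92.3463">
  <polyline points="16.1739,64.3868 17.7430,65.3181 38.5285,63.9608 65.4331,59.7246 85.3594,52.0196 85.2101,40.2555" fill="none" stroke="#ff00ff"/>
  <polygon points="31.8874,3.5103 200.0602,3.5103 200.0602,37.7903 31.8874,37.7903" fill="none" stroke="#ff00ff"/>
  <polygon points="69.2223,12.2290 261.7653,12.2290 261.7653,50.9032 69.2223,50.9032" fill="none" stroke="#000000"/>
  <polygon points="392.5807,51.9660 386.6647,33.7584 371.1764,22.5055 352.0318,22.5055 336.5435,33.7584 330.6275,51.9660 336.5435,70.1736 352.0318,81.4265 371.1764,81.4265 386.6647,70.1736" fill="none" stroke="#000000"/>
  <polyline points="365.6553,29.1436 120.6365,43.5368 314.8100,80.9670 270.1619,82.5059 333.9432,61.6077 18.7597,24.6816" fill="none" stroke="#ff00ff"/>
</svg>

y_svg = 92.3463 − y_m.

[1] S564→`#ff00ff` (score); open run; points: 16.1739,64.3868 17.7430,65.3181 38.5285,63.9608 65.4331,59.7246 85.3594,52.0196 85.2101,40.2555

[2] S564→`#ff00ff` (score); closed run; points: 31.8874,3.5103 200.0602,3.5103 200.0602,37.7903 31.8874,37.7903

[3] S118→`#000000` (engrave); closed run; points: 69.2223,12.2290 261.7653,12.2290 261.7653,50.9032 69.2223,50.9032

[4] S118→`#000000` (engrave); closed run; points: 392.5807,51.9660 386.6647,33.7584 371.1764,22.5055 352.0318,22.5055 336.5435,33.7584 330.6275,51.9660 336.5435,70.1736 352.0318,81.4265 371.1764,81.4265 386.6647,70.1736

[5] S564→`#ff00ff` (score); open run; points: 365.6553,29.1436 120.6365,43.5368 314.8100,80.9670 270.1619,82.5059 333.9432,61.6077 18.7597,24.6816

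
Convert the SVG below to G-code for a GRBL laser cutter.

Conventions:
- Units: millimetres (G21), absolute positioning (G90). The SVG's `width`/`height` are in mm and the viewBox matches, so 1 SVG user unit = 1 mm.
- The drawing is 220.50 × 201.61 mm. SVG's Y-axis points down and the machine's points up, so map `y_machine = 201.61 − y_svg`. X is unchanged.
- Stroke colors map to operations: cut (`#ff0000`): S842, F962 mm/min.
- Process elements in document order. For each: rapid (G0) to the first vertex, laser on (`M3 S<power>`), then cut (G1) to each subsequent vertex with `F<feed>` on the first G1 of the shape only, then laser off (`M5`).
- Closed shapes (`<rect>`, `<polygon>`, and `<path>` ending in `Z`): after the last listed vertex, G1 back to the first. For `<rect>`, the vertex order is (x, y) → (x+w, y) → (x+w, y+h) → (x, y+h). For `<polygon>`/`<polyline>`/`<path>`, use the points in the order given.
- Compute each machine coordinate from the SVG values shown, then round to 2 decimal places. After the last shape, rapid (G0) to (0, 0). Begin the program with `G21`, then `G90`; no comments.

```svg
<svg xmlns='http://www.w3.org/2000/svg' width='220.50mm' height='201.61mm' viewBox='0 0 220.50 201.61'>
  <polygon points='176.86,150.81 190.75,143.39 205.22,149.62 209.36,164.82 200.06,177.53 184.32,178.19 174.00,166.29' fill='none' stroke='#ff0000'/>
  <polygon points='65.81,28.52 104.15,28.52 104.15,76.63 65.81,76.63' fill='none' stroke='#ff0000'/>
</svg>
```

G21
G90
G0 X176.86 Y50.80
M3 S842
G1 X190.75 Y58.22 F962
G1 X205.22 Y51.99
G1 X209.36 Y36.79
G1 X200.06 Y24.08
G1 X184.32 Y23.42
G1 X174.00 Y35.32
G1 X176.86 Y50.80
M5
G0 X65.81 Y173.09
M3 S842
G1 X104.15 Y173.09 F962
G1 X104.15 Y124.98
G1 X65.81 Y124.98
G1 X65.81 Y173.09
M5
G0 X0.00 Y0.00

1 u = 1 mm; y_m = 201.61 − y.

[1] `<polygon>` regular polygon, #ff0000→cut S842 F962: (176.86,50.80) → (190.75,58.22) → (205.22,51.99) → (209.36,36.79) → (200.06,24.08) → (184.32,23.42) → (174.00,35.32) → (176.86,50.80) (closed)

[2] `<polygon>` rectangle, #ff0000→cut S842 F962: (65.81,173.09) → (104.15,173.09) → (104.15,124.98) → (65.81,124.98) → (65.81,173.09) (closed)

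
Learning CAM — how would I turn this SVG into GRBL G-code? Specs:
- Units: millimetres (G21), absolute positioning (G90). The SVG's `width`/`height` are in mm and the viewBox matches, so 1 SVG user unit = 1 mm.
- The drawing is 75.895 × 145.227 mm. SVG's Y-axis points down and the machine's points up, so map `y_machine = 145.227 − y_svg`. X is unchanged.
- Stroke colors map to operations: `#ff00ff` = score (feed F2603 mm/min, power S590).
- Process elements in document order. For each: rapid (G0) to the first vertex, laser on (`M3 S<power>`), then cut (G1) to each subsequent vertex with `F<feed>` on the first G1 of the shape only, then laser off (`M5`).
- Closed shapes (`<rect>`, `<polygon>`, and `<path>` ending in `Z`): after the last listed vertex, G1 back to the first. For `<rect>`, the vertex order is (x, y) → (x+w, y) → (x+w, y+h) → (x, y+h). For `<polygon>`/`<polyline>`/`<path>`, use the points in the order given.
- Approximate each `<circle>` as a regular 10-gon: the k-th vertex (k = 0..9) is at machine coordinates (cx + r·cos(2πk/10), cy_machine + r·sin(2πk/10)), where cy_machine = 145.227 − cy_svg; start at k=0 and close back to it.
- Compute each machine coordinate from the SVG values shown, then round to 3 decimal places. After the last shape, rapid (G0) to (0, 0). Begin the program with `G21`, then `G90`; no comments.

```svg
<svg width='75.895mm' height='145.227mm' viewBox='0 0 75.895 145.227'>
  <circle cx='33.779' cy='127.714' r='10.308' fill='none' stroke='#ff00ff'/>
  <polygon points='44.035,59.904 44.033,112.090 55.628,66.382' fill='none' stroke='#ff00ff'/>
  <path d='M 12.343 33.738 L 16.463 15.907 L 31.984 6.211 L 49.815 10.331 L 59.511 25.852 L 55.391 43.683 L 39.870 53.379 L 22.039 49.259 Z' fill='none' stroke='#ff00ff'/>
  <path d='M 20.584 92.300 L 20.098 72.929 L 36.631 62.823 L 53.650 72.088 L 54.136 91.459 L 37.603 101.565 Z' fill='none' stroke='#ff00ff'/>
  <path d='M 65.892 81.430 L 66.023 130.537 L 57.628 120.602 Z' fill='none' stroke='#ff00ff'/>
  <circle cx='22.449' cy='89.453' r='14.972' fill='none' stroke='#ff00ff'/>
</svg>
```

G21
G90
G0 X44.087 Y17.513
M3 S590
G1 X42.118 Y23.572 F2603
G1 X36.964 Y27.316
G1 X30.594 Y27.316
G1 X25.440 Y23.572
G1 X23.471 Y17.513
G1 X25.440 Y11.454
G1 X30.594 Y7.710
G1 X36.964 Y7.710
G1 X42.118 Y11.454
G1 X44.087 Y17.513
M5
G0 X44.035 Y85.323
M3 S590
G1 X44.033 Y33.137 F2603
G1 X55.628 Y78.845
G1 X44.035 Y85.323
M5
G0 X12.343 Y111.489
M3 S590
G1 X16.463 Y129.320 F2603
G1 X31.984 Y139.016
G1 X49.815 Y134.896
G1 X59.511 Y119.375
G1 X55.391 Y101.544
G1 X39.870 Y91.848
G1 X22.039 Y95.968
G1 X12.343 Y111.489
M5
G0 X20.584 Y52.927
M3 S590
G1 X20.098 Y72.298 F2603
G1 X36.631 Y82.404
G1 X53.650 Y73.139
G1 X54.136 Y53.768
G1 X37.603 Y43.662
G1 X20.584 Y52.927
M5
G0 X65.892 Y63.797
M3 S590
G1 X66.023 Y14.690 F2603
G1 X57.628 Y24.625
G1 X65.892 Y63.797
M5
G0 X37.421 Y55.774
M3 S590
G1 X34.562 Y64.574 F2603
G1 X27.076 Y70.013
G1 X17.822 Y70.013
G1 X10.336 Y64.574
G1 X7.477 Y55.774
G1 X10.336 Y46.974
G1 X17.822 Y41.535
G1 X27.076 Y41.535
G1 X34.562 Y46.974
G1 X37.421 Y55.774
M5
G0 X0.000 Y0.000

viewBox `0 0 75.895 145.227` with mm width/height → 1 unit = 1 mm. Flip: y_m = 145.227 − y_svg.

**Shape 1** — `<circle>` circle, stroke `#ff00ff` → score (S590, F2603). Machine vertices: (44.087,17.513) → (42.118,23.572) → (36.964,27.316) → (30.594,27.316) → (25.440,23.572) → (23.471,17.513) → (25.440,11.454) → (30.594,7.710) → (36.964,7.710) → (42.118,11.454) → (44.087,17.513). Closed: final G1 returns to the first vertex.

**Shape 2** — `<polygon>` closed polygon, stroke `#ff00ff` → score (S590, F2603). Machine vertices: (44.035,85.323) → (44.033,33.137) → (55.628,78.845) → (44.035,85.323). Closed: final G1 returns to the first vertex.

**Shape 3** — `<path>` regular polygon, stroke `#ff00ff` → score (S590, F2603). Machine vertices: (12.343,111.489) → (16.463,129.320) → (31.984,139.016) → (49.815,134.896) → (59.511,119.375) → (55.391,101.544) → (39.870,91.848) → (22.039,95.968) → (12.343,111.489). Closed: final G1 returns to the first vertex.

**Shape 4** — `<path>` regular polygon, stroke `#ff00ff` → score (S590, F2603). Machine vertices: (20.584,52.927) → (20.098,72.298) → (36.631,82.404) → (53.650,73.139) → (54.136,53.768) → (37.603,43.662) → (20.584,52.927). Closed: final G1 returns to the first vertex.

**Shape 5** — `<path>` closed polygon, stroke `#ff00ff` → score (S590, F2603). Machine vertices: (65.892,63.797) → (66.023,14.690) → (57.628,24.625) → (65.892,63.797). Closed: final G1 returns to the first vertex.

**Shape 6** — `<circle>` circle, stroke `#ff00ff` → score (S590, F2603). Machine vertices: (37.421,55.774) → (34.562,64.574) → (27.076,70.013) → (17.822,70.013) → (10.336,64.574) → (7.477,55.774) → (10.336,46.974) → (17.822,41.535) → (27.076,41.535) → (34.562,46.974) → (37.421,55.774). Closed: final G1 returns to the first vertex.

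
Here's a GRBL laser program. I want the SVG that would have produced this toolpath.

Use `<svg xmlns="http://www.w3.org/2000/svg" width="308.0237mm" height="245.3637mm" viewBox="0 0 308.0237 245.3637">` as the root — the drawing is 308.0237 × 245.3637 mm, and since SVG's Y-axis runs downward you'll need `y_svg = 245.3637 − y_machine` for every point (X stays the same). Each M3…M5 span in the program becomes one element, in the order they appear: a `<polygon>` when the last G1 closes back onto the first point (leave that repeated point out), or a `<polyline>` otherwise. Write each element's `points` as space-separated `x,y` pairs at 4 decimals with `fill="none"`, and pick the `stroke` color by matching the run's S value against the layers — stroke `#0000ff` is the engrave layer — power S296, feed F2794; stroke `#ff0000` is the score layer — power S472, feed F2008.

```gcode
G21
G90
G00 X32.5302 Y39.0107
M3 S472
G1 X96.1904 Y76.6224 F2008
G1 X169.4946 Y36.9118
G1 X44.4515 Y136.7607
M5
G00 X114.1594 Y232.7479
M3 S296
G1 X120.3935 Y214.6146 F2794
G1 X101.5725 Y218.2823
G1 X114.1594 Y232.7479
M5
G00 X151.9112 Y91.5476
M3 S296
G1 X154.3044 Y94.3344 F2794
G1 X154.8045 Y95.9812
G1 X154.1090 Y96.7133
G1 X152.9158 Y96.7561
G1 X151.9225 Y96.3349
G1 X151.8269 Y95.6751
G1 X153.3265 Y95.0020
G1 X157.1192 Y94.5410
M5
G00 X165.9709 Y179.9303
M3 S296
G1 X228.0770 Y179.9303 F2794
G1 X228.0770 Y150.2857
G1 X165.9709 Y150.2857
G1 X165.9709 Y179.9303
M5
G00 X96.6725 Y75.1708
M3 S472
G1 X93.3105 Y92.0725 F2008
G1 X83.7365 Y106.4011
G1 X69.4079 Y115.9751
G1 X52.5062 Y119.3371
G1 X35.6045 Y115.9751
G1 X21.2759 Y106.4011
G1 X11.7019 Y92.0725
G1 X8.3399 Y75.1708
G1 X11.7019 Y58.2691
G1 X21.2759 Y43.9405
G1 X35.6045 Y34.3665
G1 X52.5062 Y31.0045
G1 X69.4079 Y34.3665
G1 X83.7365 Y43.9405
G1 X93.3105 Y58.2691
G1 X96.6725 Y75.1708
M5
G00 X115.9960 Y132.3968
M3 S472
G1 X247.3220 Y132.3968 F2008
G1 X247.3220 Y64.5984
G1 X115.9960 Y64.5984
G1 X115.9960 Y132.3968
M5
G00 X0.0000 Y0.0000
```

<svg xmlns="http://www.w3.org/2000/svg" width="308.0237mm" height="245.3637mm" viewBox="0 0 308.0237 245.3637">
  <polyline points="32.5302,206.3530 96.1904,168.7413 169.4946,208.4519 44.4515,108.6030" fill="none" stroke="#ff0000"/>
  <polygon points="114.1594,12.6158 120.3935,30.7491 101.5725,27.0814" fill="none" stroke="#0000ff"/>
  <polyline points="151.9112,153.8161 154.3044,151.0293 154.8045,149.3825 154.1090,148.6504 152.9158,148.6076 151.9225,149.0288 151.8269,149.6886 153.3265,150.3617 157.1192,150.8227" fill="none" stroke="#0000ff"/>
  <polygon points="165.9709,65.4334 228.0770,65.4334 228.0770,95.0780 165.9709,95.0780" fill="none" stroke="#0000ff"/>
  <polygon points="96.6725,170.1929 93.3105,153.2912 83.7365,138.9626 69.4079,129.3886 52.5062,126.0266 35.6045,129.3886 21.2759,138.9626 11.7019,153.2912 8.3399,170.1929 11.7019,187.0946 21.2759,201.4232 35.6045,210.9972 52.5062,214.3592 69.4079,210.9972 83.7365,201.4232 93.3105,187.0946" fill="none" stroke="#ff0000"/>
  <polygon points="115.9960,112.9669 247.3220,112.9669 247.3220,180.7653 115.9960,180.7653" fill="none" stroke="#ff0000"/>
</svg>

Machine Y-up, SVG Y-down with viewBox height 245.3637, so y_svg = 245.3637 − y_machine; X carries over.

Run 1: the run's S472 means `#ff0000` (score). The run is open, so emit a `<polyline>` with points (Y-flipped): 32.5302,206.3530 96.1904,168.7413 169.4946,208.4519 44.4515,108.6030.

Run 2: power S296 maps to stroke `#0000ff` (engrave). The run returns to its start, so emit a `<polygon>` with points (Y-flipped): 114.1594,12.6158 120.3935,30.7491 101.5725,27.0814.

Run 3: power S296 maps to stroke `#0000ff` (engrave). The run is open, so emit a `<polyline>` with points (Y-flipped): 151.9112,153.8161 154.3044,151.0293 154.8045,149.3825 154.1090,148.6504 152.9158,148.6076 151.9225,149.0288 151.8269,149.6886 153.3265,150.3617 157.1192,150.8227.

Run 4: the run's S296 means `#0000ff` (engrave). The run returns to its start, so emit a `<polygon>` with points (Y-flipped): 165.9709,65.4334 228.0770,65.4334 228.0770,95.0780 165.9709,95.0780.

Run 5: the run's S472 means `#ff0000` (score). The run returns to its start, so emit a `<polygon>` with points (Y-flipped): 96.6725,170.1929 93.3105,153.2912 83.7365,138.9626 69.4079,129.3886 52.5062,126.0266 35.6045,129.3886 21.2759,138.9626 11.7019,153.2912 8.3399,170.1929 11.7019,187.0946 21.2759,201.4232 35.6045,210.9972 52.5062,214.3592 69.4079,210.9972 83.7365,201.4232 93.3105,187.0946.

Run 6: S472 ⇒ score layer `#ff0000`. The run returns to its start, so emit a `<polygon>` with points (Y-flipped): 115.9960,112.9669 247.3220,112.9669 247.3220,180.7653 115.9960,180.7653.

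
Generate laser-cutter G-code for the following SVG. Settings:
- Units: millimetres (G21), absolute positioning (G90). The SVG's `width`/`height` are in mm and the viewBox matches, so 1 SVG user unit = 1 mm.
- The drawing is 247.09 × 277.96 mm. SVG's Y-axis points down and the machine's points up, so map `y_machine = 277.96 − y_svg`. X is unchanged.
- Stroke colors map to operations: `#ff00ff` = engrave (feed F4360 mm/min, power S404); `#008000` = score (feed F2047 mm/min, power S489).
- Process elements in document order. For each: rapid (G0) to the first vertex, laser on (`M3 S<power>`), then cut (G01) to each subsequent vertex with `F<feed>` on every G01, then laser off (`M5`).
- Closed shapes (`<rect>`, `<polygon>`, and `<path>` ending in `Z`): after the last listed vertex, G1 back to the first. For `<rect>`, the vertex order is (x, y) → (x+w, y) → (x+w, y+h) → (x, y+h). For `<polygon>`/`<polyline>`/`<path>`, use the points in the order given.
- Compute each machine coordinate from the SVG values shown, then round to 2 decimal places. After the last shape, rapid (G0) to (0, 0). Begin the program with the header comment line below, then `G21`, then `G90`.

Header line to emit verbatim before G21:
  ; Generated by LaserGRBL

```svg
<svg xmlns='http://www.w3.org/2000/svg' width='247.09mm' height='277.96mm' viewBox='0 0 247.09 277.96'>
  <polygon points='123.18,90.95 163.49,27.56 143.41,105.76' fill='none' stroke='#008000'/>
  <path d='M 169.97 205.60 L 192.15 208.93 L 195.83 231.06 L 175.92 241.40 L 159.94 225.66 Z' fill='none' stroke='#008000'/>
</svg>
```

; Generated by LaserGRBL
G21
G90
G0 X123.18 Y187.01
M3 S489
G01 X163.49 Y250.40 F2047
G01 X143.41 Y172.20 F2047
G01 X123.18 Y187.01 F2047
M5
G0 X169.97 Y72.36
M3 S489
G01 X192.15 Y69.03 F2047
G01 X195.83 Y46.90 F2047
G01 X175.92 Y36.56 F2047
G01 X159.94 Y52.30 F2047
G01 X169.97 Y72.36 F2047
M5
G0 X0.00 Y0.00

viewBox `0 0 247.09 277.96` with mm width/height → 1 unit = 1 mm. Flip: y_m = 277.96 − y_svg.

**Shape 1** — `<polygon>` closed polygon, stroke `#008000` → score (S489, F2047). Machine vertices: (123.18,187.01) → (163.49,250.40) → (143.41,172.20) → (123.18,187.01). Closed: final G1 returns to the first vertex.

**Shape 2** — `<path>` regular polygon, stroke `#008000` → score (S489, F2047). Machine vertices: (169.97,72.36) → (192.15,69.03) → (195.83,46.90) → (175.92,36.56) → (159.94,52.30) → (169.97,72.36). Closed: final G1 returns to the first vertex.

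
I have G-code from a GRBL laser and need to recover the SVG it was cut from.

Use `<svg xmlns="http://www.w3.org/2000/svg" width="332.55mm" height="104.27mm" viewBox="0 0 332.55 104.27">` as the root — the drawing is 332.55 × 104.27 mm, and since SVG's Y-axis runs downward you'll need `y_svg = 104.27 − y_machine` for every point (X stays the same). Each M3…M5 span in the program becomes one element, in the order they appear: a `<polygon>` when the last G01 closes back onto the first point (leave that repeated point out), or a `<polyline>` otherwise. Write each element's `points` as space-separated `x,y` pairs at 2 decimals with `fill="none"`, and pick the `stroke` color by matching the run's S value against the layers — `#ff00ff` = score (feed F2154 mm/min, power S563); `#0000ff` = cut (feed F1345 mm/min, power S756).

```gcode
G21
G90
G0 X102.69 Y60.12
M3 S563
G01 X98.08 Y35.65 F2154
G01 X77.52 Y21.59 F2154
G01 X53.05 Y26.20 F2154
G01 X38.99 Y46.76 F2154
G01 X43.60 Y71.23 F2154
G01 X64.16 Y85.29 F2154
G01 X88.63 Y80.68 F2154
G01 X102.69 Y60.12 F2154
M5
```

<svg xmlns="http://www.w3.org/2000/svg" width="332.55mm" height="104.27mm" viewBox="0 0 332.55 104.27">
  <polygon points="102.69,44.15 98.08,68.62 77.52,82.68 53.05,78.07 38.99,57.51 43.60,33.04 64.16,18.98 88.63,23.59" fill="none" stroke="#ff00ff"/>
</svg>

Machine Y-up, SVG Y-down with viewBox height 104.27, so y_svg = 104.27 − y_machine; X carries over. Every run uses S563, so all elements get stroke `#ff00ff` (score).

Run 1: The run returns to its start, so emit a `<polygon>` with points (Y-flipped): 102.69,44.15 98.08,68.62 77.52,82.68 53.05,78.07 38.99,57.51 43.60,33.04 64.16,18.98 88.63,23.59.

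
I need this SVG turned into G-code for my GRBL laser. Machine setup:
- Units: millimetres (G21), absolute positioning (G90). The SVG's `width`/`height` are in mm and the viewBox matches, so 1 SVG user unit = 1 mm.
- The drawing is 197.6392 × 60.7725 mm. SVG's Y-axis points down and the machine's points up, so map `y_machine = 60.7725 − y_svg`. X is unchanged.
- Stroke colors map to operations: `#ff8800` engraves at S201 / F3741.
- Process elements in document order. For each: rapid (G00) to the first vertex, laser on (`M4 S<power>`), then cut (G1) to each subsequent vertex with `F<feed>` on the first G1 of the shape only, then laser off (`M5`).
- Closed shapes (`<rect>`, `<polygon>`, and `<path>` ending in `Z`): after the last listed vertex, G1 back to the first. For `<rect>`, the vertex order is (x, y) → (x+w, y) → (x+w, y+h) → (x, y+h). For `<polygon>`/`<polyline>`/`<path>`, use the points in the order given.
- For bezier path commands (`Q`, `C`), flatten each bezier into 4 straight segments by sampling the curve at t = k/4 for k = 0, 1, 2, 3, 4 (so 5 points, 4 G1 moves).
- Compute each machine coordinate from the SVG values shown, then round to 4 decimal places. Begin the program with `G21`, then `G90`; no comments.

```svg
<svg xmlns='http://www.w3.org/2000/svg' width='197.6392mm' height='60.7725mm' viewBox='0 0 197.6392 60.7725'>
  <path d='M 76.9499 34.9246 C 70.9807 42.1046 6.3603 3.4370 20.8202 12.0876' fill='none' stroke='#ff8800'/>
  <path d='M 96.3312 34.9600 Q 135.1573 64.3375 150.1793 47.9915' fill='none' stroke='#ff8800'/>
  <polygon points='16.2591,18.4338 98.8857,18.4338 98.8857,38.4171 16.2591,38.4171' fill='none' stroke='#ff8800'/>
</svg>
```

viewBox `0 0 197.6392 60.7725` with mm width/height → 1 unit = 1 mm. Flip: y_m = 60.7725 − y_svg.

**Shape 1** — `<path>` cubic bezier, stroke `#ff8800` → engrave (S201, F3741). Control points (SVG): P0=(76.9499,34.9246), P1=(70.9807,42.1046), P2=(6.3603,3.4370), P3=(20.8202,12.0876); sampled at t=k/4. Machine vertices: (76.9499,25.8479) → (63.6280,27.6036) → (41.2241,37.8179) → (22.6508,47.7564) → (20.8202,48.6849). Open path.

**Shape 2** — `<path>` quadratic bezier, stroke `#ff8800` → engrave (S201, F3741). Control points (SVG): P0=(96.3312,34.9600), P1=(135.1573,64.3375), P2=(150.1793,47.9915); sampled at t=k/4. Machine vertices: (96.3312,25.8125) → (114.2565,13.9815) → (129.2063,7.8659) → (141.1805,7.4657) → (150.1793,12.7810). Open path.

**Shape 3** — `<polygon>` rectangle, stroke `#ff8800` → engrave (S201, F3741). Machine vertices: (16.2591,42.3387) → (98.8857,42.3387) → (98.8857,22.3554) → (16.2591,22.3554) → (16.2591,42.3387). Closed: final G1 returns to the first vertex.

G21
G90
G00 X76.9499 Y25.8479
M4 S201
G1 X63.6280 Y27.6036 F3741
G1 X41.2241 Y37.8179
G1 X22.6508 Y47.7564
G1 X20.8202 Y48.6849
M5
G00 X96.3312 Y25.8125
M4 S201
G1 X114.2565 Y13.9815 F3741
G1 X129.2063 Y7.8659
G1 X141.1805 Y7.4657
G1 X150.1793 Y12.7810
M5
G00 X16.2591 Y42.3387
M4 S201
G1 X98.8857 Y42.3387 F3741
G1 X98.8857 Y22.3554
G1 X16.2591 Y22.3554
G1 X16.2591 Y42.3387
M5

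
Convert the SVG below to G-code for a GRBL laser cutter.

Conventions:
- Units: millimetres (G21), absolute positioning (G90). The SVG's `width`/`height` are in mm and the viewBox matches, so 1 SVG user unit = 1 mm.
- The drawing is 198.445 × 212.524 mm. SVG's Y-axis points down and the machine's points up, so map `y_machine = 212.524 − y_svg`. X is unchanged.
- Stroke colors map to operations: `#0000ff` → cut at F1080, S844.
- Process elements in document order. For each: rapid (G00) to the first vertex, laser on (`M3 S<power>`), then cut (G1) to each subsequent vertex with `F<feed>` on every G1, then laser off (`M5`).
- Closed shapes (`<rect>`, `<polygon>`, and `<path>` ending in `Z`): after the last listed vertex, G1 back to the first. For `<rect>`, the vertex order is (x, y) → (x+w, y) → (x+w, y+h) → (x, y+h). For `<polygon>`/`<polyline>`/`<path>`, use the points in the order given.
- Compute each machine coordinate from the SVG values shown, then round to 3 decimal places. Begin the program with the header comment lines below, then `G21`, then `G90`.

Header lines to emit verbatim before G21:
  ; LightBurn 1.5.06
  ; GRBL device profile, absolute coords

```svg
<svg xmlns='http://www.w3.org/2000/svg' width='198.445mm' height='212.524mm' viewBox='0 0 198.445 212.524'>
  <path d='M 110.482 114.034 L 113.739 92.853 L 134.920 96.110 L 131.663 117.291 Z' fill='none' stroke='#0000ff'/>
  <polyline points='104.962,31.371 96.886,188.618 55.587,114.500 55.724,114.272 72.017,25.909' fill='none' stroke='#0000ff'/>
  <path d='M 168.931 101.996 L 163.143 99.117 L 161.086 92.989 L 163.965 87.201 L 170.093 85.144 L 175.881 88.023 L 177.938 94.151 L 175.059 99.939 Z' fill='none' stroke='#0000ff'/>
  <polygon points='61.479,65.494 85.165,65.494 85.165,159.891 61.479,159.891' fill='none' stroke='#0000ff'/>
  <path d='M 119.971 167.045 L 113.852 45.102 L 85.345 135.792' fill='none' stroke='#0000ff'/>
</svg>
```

Since the viewBox matches the mm dimensions, user units are millimetres directly. The only transform is the Y-flip y_m = 212.524 − y_svg.

Shape 1 is a regular polygon drawn with `<path>`. Its stroke #0000ff means cut at S844, F1080. After flipping Y the toolpath is (110.482,98.490) → (113.739,119.671) → (134.920,116.414) → (131.663,95.233) → (110.482,98.490), returning to the start.

Shape 2 is a open polyline drawn with `<polyline>`. Its stroke #0000ff means cut at S844, F1080. After flipping Y the toolpath is (104.962,181.153) → (96.886,23.906) → (55.587,98.024) → (55.724,98.252) → (72.017,186.615).

Shape 3 is a regular polygon drawn with `<path>`. Its stroke #0000ff means cut at S844, F1080. After flipping Y the toolpath is (168.931,110.528) → (163.143,113.407) → (161.086,119.535) → (163.965,125.323) → (170.093,127.380) → (175.881,124.501) → (177.938,118.373) → (175.059,112.585) → (168.931,110.528), returning to the start.

Shape 4 is a rectangle drawn with `<polygon>`. Its stroke #0000ff means cut at S844, F1080. After flipping Y the toolpath is (61.479,147.030) → (85.165,147.030) → (85.165,52.633) → (61.479,52.633) → (61.479,147.030), returning to the start.

Shape 5 is a open polyline drawn with `<path>`. Its stroke #0000ff means cut at S844, F1080. After flipping Y the toolpath is (119.971,45.479) → (113.852,167.422) → (85.345,76.732).

; LightBurn 1.5.06
; GRBL device profile, absolute coords
G21
G90
G00 X110.482 Y98.490
M3 S844
G1 X113.739 Y119.671 F1080
G1 X134.920 Y116.414 F1080
G1 X131.663 Y95.233 F1080
G1 X110.482 Y98.490 F1080
M5
G00 X104.962 Y181.153
M3 S844
G1 X96.886 Y23.906 F1080
G1 X55.587 Y98.024 F1080
G1 X55.724 Y98.252 F1080
G1 X72.017 Y186.615 F1080
M5
G00 X168.931 Y110.528
M3 S844
G1 X163.143 Y113.407 F1080
G1 X161.086 Y119.535 F1080
G1 X163.965 Y125.323 F1080
G1 X170.093 Y127.380 F1080
G1 X175.881 Y124.501 F1080
G1 X177.938 Y118.373 F1080
G1 X175.059 Y112.585 F1080
G1 X168.931 Y110.528 F1080
M5
G00 X61.479 Y147.030
M3 S844
G1 X85.165 Y147.030 F1080
G1 X85.165 Y52.633 F1080
G1 X61.479 Y52.633 F1080
G1 X61.479 Y147.030 F1080
M5
G00 X119.971 Y45.479
M3 S844
G1 X113.852 Y167.422 F1080
G1 X85.345 Y76.732 F1080
M5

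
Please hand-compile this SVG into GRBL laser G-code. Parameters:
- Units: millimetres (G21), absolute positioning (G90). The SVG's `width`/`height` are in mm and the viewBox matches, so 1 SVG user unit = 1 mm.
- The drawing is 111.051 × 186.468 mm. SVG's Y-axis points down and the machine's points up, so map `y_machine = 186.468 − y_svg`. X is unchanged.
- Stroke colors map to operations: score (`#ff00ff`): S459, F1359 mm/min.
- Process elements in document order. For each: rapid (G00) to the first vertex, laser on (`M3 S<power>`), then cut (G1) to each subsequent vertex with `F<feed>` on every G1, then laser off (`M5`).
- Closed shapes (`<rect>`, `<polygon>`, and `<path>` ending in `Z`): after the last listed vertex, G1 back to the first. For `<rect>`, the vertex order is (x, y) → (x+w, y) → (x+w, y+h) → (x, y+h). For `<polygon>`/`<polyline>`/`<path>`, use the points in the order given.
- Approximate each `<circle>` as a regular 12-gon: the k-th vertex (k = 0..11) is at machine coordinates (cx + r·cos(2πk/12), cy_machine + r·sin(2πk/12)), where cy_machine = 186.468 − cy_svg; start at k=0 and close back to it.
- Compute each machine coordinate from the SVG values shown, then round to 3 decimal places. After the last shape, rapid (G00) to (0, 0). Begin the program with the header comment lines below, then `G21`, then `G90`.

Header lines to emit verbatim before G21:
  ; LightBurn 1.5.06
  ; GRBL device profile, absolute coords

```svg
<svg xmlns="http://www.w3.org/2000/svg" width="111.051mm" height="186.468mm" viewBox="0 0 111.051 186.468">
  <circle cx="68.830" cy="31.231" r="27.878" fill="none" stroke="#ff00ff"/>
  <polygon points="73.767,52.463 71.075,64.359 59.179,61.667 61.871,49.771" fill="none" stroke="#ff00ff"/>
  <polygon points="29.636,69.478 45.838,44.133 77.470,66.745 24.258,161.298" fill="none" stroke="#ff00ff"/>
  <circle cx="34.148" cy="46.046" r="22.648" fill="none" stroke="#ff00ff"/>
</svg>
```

; LightBurn 1.5.06
; GRBL device profile, absolute coords
G21
G90
G00 X96.708 Y155.237
M3 S459
G1 X92.973 Y169.176 F1359
G1 X82.769 Y179.380 F1359
G1 X68.830 Y183.115 F1359
G1 X54.891 Y179.380 F1359
G1 X44.687 Y169.176 F1359
G1 X40.952 Y155.237 F1359
G1 X44.687 Y141.298 F1359
G1 X54.891 Y131.094 F1359
G1 X68.830 Y127.359 F1359
G1 X82.769 Y131.094 F1359
G1 X92.973 Y141.298 F1359
G1 X96.708 Y155.237 F1359
M5
G00 X73.767 Y134.005
M3 S459
G1 X71.075 Y122.109 F1359
G1 X59.179 Y124.801 F1359
G1 X61.871 Y136.697 F1359
G1 X73.767 Y134.005 F1359
M5
G00 X29.636 Y116.990
M3 S459
G1 X45.838 Y142.335 F1359
G1 X77.470 Y119.723 F1359
G1 X24.258 Y25.170 F1359
G1 X29.636 Y116.990 F1359
M5
G00 X56.796 Y140.422
M3 S459
G1 X53.762 Y151.746 F1359
G1 X45.472 Y160.036 F1359
G1 X34.148 Y163.070 F1359
G1 X22.824 Y160.036 F1359
G1 X14.534 Y151.746 F1359
G1 X11.500 Y140.422 F1359
G1 X14.534 Y129.098 F1359
G1 X22.824 Y120.808 F1359
G1 X34.148 Y117.774 F1359
G1 X45.472 Y120.808 F1359
G1 X53.762 Y129.098 F1359
G1 X56.796 Y140.422 F1359
M5
G00 X0.000 Y0.000

1 u = 1 mm; y_m = 186.468 − y.

[1] `<circle>` circle, #ff00ff→score S459 F1359: (96.708,155.237) → (92.973,169.176) → (82.769,179.380) → (68.830,183.115) → (54.891,179.380) → (44.687,169.176) → (40.952,155.237) → (44.687,141.298) → (54.891,131.094) → (68.830,127.359) → (82.769,131.094) → (92.973,141.298) → (96.708,155.237) (closed)

[2] `<polygon>` regular polygon, #ff00ff→score S459 F1359: (73.767,134.005) → (71.075,122.109) → (59.179,124.801) → (61.871,136.697) → (73.767,134.005) (closed)

[3] `<polygon>` closed polygon, #ff00ff→score S459 F1359: (29.636,116.990) → (45.838,142.335) → (77.470,119.723) → (24.258,25.170) → (29.636,116.990) (closed)

[4] `<circle>` circle, #ff00ff→score S459 F1359: (56.796,140.422) → (53.762,151.746) → (45.472,160.036) → (34.148,163.070) → (22.824,160.036) → (14.534,151.746) → (11.500,140.422) → (14.534,129.098) → (22.824,120.808) → (34.148,117.774) → (45.472,120.808) → (53.762,129.098) → (56.796,140.422) (closed)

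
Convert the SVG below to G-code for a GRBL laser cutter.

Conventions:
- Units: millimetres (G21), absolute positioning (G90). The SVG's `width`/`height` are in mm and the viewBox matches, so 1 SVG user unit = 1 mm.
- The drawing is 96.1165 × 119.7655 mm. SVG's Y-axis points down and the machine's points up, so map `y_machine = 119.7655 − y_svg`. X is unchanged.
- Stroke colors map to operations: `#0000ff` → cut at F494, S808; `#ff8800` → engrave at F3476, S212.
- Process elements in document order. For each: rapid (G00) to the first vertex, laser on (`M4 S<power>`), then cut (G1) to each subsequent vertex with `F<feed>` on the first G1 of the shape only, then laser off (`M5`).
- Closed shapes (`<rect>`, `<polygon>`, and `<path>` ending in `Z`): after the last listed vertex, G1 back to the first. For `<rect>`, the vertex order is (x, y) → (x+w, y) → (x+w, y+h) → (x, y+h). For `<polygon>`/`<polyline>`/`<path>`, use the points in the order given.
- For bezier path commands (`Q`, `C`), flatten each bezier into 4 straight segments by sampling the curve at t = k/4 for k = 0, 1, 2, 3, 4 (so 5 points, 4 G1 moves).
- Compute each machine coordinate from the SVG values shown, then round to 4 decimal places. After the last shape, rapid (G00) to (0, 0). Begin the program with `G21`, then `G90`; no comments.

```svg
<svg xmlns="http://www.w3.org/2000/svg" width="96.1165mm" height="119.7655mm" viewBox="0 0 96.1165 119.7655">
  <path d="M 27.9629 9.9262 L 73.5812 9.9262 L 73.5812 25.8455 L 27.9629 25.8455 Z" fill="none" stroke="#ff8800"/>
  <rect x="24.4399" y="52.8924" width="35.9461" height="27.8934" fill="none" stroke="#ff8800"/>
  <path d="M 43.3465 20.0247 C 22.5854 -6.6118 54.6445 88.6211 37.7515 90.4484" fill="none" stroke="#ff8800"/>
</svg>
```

viewBox `0 0 96.1165 119.7655` with mm width/height → 1 unit = 1 mm. Flip: y_m = 119.7655 − y_svg.

**Shape 1** — `<path>` rectangle, stroke `#ff8800` → engrave (S212, F3476). Machine vertices: (27.9629,109.8393) → (73.5812,109.8393) → (73.5812,93.9200) → (27.9629,93.9200) → (27.9629,109.8393). Closed: final G1 returns to the first vertex.

**Shape 2** — `<rect>` rectangle, stroke `#ff8800` → engrave (S212, F3476). Machine vertices: (24.4399,66.8731) → (60.3860,66.8731) → (60.3860,38.9797) → (24.4399,38.9797) → (24.4399,66.8731). Closed: final G1 returns to the first vertex.

**Shape 3** — `<path>` cubic bezier, stroke `#ff8800` → engrave (S212, F3476). Control points (SVG): P0=(43.3465,20.0247), P1=(22.5854,-6.6118), P2=(54.6445,88.6211), P3=(37.7515,90.4484); sampled at t=k/4. Machine vertices: (43.3465,99.7408) → (36.0893,100.2313) → (39.0985,75.2029) → (42.8329,44.8375) → (37.7515,29.3171). Open path.

G21
G90
G00 X27.9629 Y109.8393
M4 S212
G1 X73.5812 Y109.8393 F3476
G1 X73.5812 Y93.9200
G1 X27.9629 Y93.9200
G1 X27.9629 Y109.8393
M5
G00 X24.4399 Y66.8731
M4 S212
G1 X60.3860 Y66.8731 F3476
G1 X60.3860 Y38.9797
G1 X24.4399 Y38.9797
G1 X24.4399 Y66.8731
M5
G00 X43.3465 Y99.7408
M4 S212
G1 X36.0893 Y100.2313 F3476
G1 X39.0985 Y75.2029
G1 X42.8329 Y44.8375
G1 X37.7515 Y29.3171
M5
G00 X0.0000 Y0.0000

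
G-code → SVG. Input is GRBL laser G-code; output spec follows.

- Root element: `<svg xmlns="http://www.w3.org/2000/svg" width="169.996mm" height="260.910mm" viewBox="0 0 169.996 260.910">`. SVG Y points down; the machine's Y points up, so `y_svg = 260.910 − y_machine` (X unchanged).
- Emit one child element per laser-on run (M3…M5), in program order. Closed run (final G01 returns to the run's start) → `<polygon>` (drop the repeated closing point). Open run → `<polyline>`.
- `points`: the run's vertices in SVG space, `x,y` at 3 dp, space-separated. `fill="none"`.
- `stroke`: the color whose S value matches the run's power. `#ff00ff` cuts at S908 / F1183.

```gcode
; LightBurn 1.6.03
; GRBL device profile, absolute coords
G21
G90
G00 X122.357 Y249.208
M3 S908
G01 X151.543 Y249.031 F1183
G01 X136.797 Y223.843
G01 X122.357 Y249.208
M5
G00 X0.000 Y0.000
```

Each laser-on run becomes one SVG element. Flip Y back into SVG space with y_svg = 260.910 − y_machine. Every run uses S908, so all elements get stroke `#ff00ff` (cut).

Run 1: The run returns to its start, so emit a `<polygon>` with points (Y-flipped): 122.357,11.702 151.543,11.879 136.797,37.067.

<svg xmlns="http://www.w3.org/2000/svg" width="169.996mm" height="260.910mm" viewBox="0 0 169.996 260.910">
  <polygon points="122.357,11.702 151.543,11.879 136.797,37.067" fill="none" stroke="#ff00ff"/>
</svg>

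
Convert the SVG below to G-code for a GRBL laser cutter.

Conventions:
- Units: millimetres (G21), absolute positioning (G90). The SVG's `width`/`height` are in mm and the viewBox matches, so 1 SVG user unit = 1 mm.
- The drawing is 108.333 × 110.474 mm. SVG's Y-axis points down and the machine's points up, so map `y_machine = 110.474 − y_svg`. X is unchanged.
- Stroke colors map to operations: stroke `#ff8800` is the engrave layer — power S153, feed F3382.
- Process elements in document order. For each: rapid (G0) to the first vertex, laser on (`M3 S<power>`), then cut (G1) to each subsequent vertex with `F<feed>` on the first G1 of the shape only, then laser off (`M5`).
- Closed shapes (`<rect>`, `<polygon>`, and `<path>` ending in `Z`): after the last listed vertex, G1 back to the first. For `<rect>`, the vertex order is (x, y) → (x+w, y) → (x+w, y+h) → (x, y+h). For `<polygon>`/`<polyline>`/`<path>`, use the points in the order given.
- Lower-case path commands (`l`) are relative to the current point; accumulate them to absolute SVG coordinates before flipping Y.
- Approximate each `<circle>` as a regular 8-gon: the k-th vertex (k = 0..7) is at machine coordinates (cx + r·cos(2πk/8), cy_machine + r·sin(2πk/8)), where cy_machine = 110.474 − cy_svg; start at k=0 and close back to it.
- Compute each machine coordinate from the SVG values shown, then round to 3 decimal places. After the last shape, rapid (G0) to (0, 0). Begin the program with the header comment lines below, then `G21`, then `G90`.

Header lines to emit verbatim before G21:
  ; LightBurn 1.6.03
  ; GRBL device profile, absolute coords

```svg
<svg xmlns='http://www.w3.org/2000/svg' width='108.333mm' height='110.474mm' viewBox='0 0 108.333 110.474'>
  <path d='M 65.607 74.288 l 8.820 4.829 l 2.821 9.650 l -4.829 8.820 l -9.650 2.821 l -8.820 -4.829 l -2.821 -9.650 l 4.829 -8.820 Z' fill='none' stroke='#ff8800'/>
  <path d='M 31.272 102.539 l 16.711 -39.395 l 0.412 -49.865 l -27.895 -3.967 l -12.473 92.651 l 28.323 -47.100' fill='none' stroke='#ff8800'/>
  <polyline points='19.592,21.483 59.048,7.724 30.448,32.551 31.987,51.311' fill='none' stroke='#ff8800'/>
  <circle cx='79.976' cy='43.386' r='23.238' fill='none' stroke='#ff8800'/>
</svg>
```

viewBox `0 0 108.333 110.474` with mm width/height → 1 unit = 1 mm. Flip: y_m = 110.474 − y_svg.

**Shape 1** — `<path>` regular polygon, stroke `#ff8800` → engrave (S153, F3382). Machine vertices: (65.607,36.186) → (74.427,31.357) → (77.248,21.707) → (72.419,12.887) → (62.769,10.066) → (53.949,14.895) → (51.128,24.545) → (55.957,33.365) → (65.607,36.186). Closed: final G1 returns to the first vertex.

**Shape 2** — `<path>` open polyline, stroke `#ff8800` → engrave (S153, F3382). Machine vertices: (31.272,7.935) → (47.983,47.330) → (48.395,97.195) → (20.500,101.162) → (8.027,8.511) → (36.350,55.611). Open path.

**Shape 3** — `<polyline>` open polyline, stroke `#ff8800` → engrave (S153, F3382). Machine vertices: (19.592,88.991) → (59.048,102.750) → (30.448,77.923) → (31.987,59.163). Open path.

**Shape 4** — `<circle>` circle, stroke `#ff8800` → engrave (S153, F3382). Machine vertices: (103.214,67.088) → (96.408,83.520) → (79.976,90.326) → (63.544,83.520) → (56.738,67.088) → (63.544,50.656) → (79.976,43.850) → (96.408,50.656) → (103.214,67.088). Closed: final G1 returns to the first vertex.

; LightBurn 1.6.03
; GRBL device profile, absolute coords
G21
G90
G0 X65.607 Y36.186
M3 S153
G1 X74.427 Y31.357 F3382
G1 X77.248 Y21.707
G1 X72.419 Y12.887
G1 X62.769 Y10.066
G1 X53.949 Y14.895
G1 X51.128 Y24.545
G1 X55.957 Y33.365
G1 X65.607 Y36.186
M5
G0 X31.272 Y7.935
M3 S153
G1 X47.983 Y47.330 F3382
G1 X48.395 Y97.195
G1 X20.500 Y101.162
G1 X8.027 Y8.511
G1 X36.350 Y55.611
M5
G0 X19.592 Y88.991
M3 S153
G1 X59.048 Y102.750 F3382
G1 X30.448 Y77.923
G1 X31.987 Y59.163
M5
G0 X103.214 Y67.088
M3 S153
G1 X96.408 Y83.520 F3382
G1 X79.976 Y90.326
G1 X63.544 Y83.520
G1 X56.738 Y67.088
G1 X63.544 Y50.656
G1 X79.976 Y43.850
G1 X96.408 Y50.656
G1 X103.214 Y67.088
M5
G0 X0.000 Y0.000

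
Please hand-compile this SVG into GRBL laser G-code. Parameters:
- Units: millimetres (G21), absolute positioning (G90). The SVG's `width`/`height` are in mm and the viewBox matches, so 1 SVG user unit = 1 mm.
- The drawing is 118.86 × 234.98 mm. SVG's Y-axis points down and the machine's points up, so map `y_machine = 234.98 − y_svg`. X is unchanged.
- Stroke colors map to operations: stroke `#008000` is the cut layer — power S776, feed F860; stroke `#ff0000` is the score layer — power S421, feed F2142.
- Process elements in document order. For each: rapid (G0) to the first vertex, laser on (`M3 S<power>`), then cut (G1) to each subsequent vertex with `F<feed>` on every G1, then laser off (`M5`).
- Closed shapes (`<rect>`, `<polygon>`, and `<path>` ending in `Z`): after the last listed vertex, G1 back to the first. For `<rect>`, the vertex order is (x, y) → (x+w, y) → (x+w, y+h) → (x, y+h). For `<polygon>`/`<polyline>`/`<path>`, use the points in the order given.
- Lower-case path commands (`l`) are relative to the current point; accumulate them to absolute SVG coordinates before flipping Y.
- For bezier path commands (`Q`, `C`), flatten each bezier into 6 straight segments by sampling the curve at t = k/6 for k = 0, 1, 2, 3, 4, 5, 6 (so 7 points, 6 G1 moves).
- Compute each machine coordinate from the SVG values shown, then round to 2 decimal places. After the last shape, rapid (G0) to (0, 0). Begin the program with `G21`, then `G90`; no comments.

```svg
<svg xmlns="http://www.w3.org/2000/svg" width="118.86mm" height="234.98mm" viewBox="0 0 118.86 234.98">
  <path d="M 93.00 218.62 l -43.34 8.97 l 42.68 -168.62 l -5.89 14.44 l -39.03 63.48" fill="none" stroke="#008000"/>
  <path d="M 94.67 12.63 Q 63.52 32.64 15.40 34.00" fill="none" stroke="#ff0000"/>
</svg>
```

viewBox `0 0 118.86 234.98` with mm width/height → 1 unit = 1 mm. Flip: y_m = 234.98 − y_svg.

**Shape 1** — `<path>` open polyline, stroke `#008000` → cut (S776, F860). Machine vertices: (93.00,16.36) → (49.66,7.39) → (92.34,176.01) → (86.45,161.57) → (47.42,98.09). Open path.

**Shape 2** — `<path>` quadratic bezier, stroke `#ff0000` → score (S421, F2142). Control points (SVG): P0=(94.67,12.63), P1=(63.52,32.64), P2=(15.40,34.00); sampled at t=k/6. Machine vertices: (94.67,222.35) → (83.82,216.20) → (72.02,211.08) → (59.28,207.00) → (45.59,203.96) → (30.97,201.95) → (15.40,200.98). Open path.

G21
G90
G0 X93.00 Y16.36
M3 S776
G1 X49.66 Y7.39 F860
G1 X92.34 Y176.01 F860
G1 X86.45 Y161.57 F860
G1 X47.42 Y98.09 F860
M5
G0 X94.67 Y222.35
M3 S421
G1 X83.82 Y216.20 F2142
G1 X72.02 Y211.08 F2142
G1 X59.28 Y207.00 F2142
G1 X45.59 Y203.96 F2142
G1 X30.97 Y201.95 F2142
G1 X15.40 Y200.98 F2142
M5
G0 X0.00 Y0.00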